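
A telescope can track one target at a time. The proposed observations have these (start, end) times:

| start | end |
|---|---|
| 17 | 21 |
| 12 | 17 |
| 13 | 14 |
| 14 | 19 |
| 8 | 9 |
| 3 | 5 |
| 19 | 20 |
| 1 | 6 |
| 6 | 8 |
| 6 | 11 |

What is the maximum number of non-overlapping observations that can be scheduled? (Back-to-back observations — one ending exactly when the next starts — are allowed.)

Sorted by end: (3,5)  (1,6)  (6,8)  (8,9)  (6,11)  (13,14)  (12,17)  (14,19)  (19,20)  (17,21)
take (3,5); take (6,8); take (8,9); take (13,14); take (14,19); take (19,20); skip (17,21).
Selected 6 observations.

6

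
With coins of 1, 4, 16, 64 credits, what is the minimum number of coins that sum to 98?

Greedy: take as many of the largest coin as possible, then repeat with the remainder.
98 − 1×64→34 − 2×16→2 − 2×1→0
Total coins = 1 + 2 + 2 = 5

5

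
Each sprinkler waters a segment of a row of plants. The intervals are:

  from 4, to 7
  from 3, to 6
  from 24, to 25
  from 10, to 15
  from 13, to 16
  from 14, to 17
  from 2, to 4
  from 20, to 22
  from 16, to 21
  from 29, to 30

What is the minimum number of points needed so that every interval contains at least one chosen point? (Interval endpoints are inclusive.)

Process intervals by earliest right end; each time one isn't hit yet, stab at its right endpoint.
By right end: [2,4]  [3,6]  [4,7]  [10,15]  [13,16]  [14,17]  [16,21]  [20,22]  [24,25]  [29,30]
[2,4] uncovered → point at 4; [10,15] uncovered → point at 15; [16,21] uncovered → point at 21; [24,25] uncovered → point at 25; [29,30] uncovered → point at 30.
Points: 4, 15, 21, 25, 30 (5 total).

5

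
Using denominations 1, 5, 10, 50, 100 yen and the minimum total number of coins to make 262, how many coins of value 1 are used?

2

Use the largest denomination that fits, subtract, and repeat.
262 = 2×100 + 1×50 + 1×10 + 2×1
Count of 1: 2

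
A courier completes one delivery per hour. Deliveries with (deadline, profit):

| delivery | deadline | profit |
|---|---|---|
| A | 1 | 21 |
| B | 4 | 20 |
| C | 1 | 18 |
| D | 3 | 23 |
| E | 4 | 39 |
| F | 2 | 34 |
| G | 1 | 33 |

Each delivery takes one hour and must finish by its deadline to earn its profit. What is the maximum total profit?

By profit: E(d4,39), F(d2,34), G(d1,33), D(d3,23), A(d1,21), B(d4,20), C(d1,18)
E→slot 4; F→slot 2; G→slot 1; D→slot 3; A skipped; B skipped; C skipped.
Profit = 33 + 34 + 23 + 39 = 129

129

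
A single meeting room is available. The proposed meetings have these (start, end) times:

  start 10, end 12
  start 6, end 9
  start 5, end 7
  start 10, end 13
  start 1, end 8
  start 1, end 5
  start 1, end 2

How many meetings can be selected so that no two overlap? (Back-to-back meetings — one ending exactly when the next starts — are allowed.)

3

Sort by end time and greedily take each interval whose start is ≥ the last chosen end.
Sorted by end: (1,2)  (1,5)  (5,7)  (1,8)  (6,9)  (10,12)  (10,13)
take (1,2); take (5,7); skip (1,8); take (10,12); skip (10,13).
Selected 3 meetings.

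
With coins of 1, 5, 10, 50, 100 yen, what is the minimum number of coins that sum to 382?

9

Greedy: take as many of the largest coin as possible, then repeat with the remainder.
382 − 3×100→82 − 1×50→32 − 3×10→2 − 2×1→0
Total coins = 3 + 1 + 3 + 2 = 9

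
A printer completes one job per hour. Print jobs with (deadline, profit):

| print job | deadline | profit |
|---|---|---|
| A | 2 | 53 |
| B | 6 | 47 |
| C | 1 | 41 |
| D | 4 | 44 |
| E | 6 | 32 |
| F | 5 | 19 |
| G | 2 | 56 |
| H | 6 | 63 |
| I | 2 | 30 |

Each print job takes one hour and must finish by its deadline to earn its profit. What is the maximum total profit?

295

Profit order: H=63 G=56 A=53 B=47 D=44 C=41 E=32 I=30 F=19
Assign: H→slot 6, G→slot 2, A→slot 1, B→slot 5, D→slot 4, C skipped, E→slot 3, I skipped, F skipped.
Slots: [1:A] [2:G] [3:E] [4:D] [5:B] [6:H]
Profit = 53 + 56 + 32 + 44 + 47 + 63 = 295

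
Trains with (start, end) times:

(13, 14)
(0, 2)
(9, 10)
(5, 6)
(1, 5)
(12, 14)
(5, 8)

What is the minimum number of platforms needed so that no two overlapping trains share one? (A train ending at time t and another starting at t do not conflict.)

2

The answer is the maximum number of intervals overlapping at any instant.
Events (time:±→running): 0:+→1 1:+→2 … peak 2.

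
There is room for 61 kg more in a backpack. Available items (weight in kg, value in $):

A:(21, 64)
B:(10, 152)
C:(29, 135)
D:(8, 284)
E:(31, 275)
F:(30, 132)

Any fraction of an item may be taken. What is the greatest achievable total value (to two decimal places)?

766.86

Ratios (sorted): D 35.50, B 15.20, E 8.87, C 4.66, F 4.40, A 3.05
take D (8 @ 284); take B (10 @ 152); take E (31 @ 275); take 12/29 of C → 55.86. Capacity used 61/61.
Total value = 766.86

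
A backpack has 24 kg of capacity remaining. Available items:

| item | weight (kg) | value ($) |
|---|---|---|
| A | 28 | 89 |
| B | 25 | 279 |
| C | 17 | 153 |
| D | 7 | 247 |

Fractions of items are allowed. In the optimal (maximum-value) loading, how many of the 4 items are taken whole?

Greedy by value/weight ratio, highest first.
Ratios (sorted): D 35.29, B 11.16, C 9.00, A 3.18
take D (7 @ 247); take 17/25 of B → 189.72. Capacity used 24/24.
1 item(s) taken whole; one partial (take 17/25 of B).

1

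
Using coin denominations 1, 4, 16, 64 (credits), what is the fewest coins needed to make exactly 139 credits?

139 = 2×64 + 2×4 + 3×1
Total coins = 2 + 2 + 3 = 7

7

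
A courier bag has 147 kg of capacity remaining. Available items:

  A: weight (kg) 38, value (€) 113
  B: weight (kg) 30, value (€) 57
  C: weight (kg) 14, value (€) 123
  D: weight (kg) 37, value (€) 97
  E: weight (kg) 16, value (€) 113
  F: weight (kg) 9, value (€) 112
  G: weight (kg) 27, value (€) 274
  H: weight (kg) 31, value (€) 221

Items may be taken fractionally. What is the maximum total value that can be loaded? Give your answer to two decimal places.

Ratios (sorted): F 12.44, G 10.15, C 8.79, H 7.13, E 7.06, A 2.97, D 2.62, B 1.90
take F (9 @ 112); take G (27 @ 274); take C (14 @ 123); take H (31 @ 221); take E (16 @ 113); take A (38 @ 113); take 12/37 of D → 31.46. Capacity used 147/147.
Total value = 987.46

987.46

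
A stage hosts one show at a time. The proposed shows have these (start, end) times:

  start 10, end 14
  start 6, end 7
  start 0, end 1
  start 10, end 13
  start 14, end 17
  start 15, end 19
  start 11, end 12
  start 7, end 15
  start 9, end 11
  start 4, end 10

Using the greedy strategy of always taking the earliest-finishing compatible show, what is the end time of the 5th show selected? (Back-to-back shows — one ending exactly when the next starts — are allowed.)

17

Sorted by end: (0,1)  (6,7)  (4,10)  (9,11)  (11,12)  (10,13)  (10,14)  (7,15)  (14,17)  (15,19)
take (0,1); take (6,7); take (9,11); take (11,12); skip (10,14); take (14,17).
Selected: (0,1) (6,7) (9,11) (11,12) (14,17)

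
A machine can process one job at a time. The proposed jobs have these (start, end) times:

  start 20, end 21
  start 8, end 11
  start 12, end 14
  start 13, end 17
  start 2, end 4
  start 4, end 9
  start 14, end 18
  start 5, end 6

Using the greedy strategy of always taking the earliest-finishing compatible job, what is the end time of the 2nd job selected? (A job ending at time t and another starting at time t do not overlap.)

Greedy by earliest finish: after sorting by end time, pick each interval compatible with the last pick.
By end time: (2,4), (5,6), (4,9), (8,11), (12,14), (13,17), (14,18), (20,21).
Pick (2,4); next start ≥ 4 → (5,6); next start ≥ 6 → (8,11); next start ≥ 11 → (12,14); next start ≥ 14 → (14,18); next start ≥ 18 → (20,21).
Selected: (2,4) (5,6) (8,11) (12,14) (14,18) (20,21)

6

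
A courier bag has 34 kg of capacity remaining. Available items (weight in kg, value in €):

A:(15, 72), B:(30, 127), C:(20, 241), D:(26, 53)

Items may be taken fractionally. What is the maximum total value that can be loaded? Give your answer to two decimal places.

Sort by value per unit weight and fill in that order.
Ratios (sorted): C 12.05, A 4.80, B 4.23, D 2.04
take C (20 @ 241); take 14/15 of A → 67.20. Capacity used 34/34.
Total value = 308.20

308.20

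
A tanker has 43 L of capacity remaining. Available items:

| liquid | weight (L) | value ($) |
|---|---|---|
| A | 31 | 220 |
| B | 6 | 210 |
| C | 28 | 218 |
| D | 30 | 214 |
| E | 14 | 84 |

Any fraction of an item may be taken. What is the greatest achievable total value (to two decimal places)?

492.20

Order: B (210/6=35.00) > C (218/28=7.79) > D (214/30=7.13) > A (220/31=7.10) > E (84/14=6.00)
Fill: take B (6 @ 210) → take C (28 @ 218) → take 9/30 of D → 64.20; 43/43 used.
Total value = 492.20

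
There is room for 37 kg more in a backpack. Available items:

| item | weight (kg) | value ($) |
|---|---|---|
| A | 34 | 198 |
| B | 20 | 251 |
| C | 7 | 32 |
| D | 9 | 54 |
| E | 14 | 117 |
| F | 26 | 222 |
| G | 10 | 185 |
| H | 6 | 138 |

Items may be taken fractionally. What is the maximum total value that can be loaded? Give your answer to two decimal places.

Greedy by value/weight ratio, highest first.
Ratios (sorted): H 23.00, G 18.50, B 12.55, F 8.54, E 8.36, D 6.00, A 5.82, C 4.57
take H (6 @ 138); take G (10 @ 185); take B (20 @ 251); take 1/26 of F → 8.54. Capacity used 37/37.
Total value = 582.54

582.54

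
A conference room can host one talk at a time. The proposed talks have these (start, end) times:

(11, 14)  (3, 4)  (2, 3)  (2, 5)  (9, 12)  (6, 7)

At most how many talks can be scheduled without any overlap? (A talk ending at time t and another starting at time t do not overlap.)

Sort by end time and greedily take each interval whose start is ≥ the last chosen end.
Sorted by end: (2,3)  (3,4)  (2,5)  (6,7)  (9,12)  (11,14)
take (2,3); take (3,4); take (6,7); take (9,12).
Selected 4 talks.

4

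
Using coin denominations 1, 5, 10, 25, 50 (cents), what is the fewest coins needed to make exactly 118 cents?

7

Use the largest denomination that fits, subtract, and repeat.
118 = 2×50 + 1×10 + 1×5 + 3×1
Total coins = 2 + 1 + 1 + 3 = 7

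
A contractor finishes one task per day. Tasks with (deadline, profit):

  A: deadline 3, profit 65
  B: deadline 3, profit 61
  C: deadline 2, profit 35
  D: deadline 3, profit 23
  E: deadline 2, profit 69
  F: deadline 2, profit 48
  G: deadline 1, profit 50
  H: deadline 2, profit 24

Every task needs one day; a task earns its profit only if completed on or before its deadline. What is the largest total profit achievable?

Profit order: E=69 A=65 B=61 G=50 F=48 C=35 H=24 D=23
Assign: E→slot 2, A→slot 3, B→slot 1, G skipped, F skipped, C skipped, H skipped, D skipped.
Slots: [1:B] [2:E] [3:A]
Profit = 61 + 69 + 65 = 195

195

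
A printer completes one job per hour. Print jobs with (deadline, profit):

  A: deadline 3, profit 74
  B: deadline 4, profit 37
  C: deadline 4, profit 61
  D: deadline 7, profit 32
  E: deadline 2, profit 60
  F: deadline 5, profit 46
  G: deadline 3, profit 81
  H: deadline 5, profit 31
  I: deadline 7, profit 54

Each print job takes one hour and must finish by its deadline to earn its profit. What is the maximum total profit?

408

By profit: G(d3,81), A(d3,74), C(d4,61), E(d2,60), I(d7,54), F(d5,46), B(d4,37), D(d7,32), H(d5,31)
G→slot 3; A→slot 2; C→slot 4; E→slot 1; I→slot 7; F→slot 5; B skipped; D→slot 6; H skipped.
Profit = 60 + 74 + 81 + 61 + 46 + 32 + 54 = 408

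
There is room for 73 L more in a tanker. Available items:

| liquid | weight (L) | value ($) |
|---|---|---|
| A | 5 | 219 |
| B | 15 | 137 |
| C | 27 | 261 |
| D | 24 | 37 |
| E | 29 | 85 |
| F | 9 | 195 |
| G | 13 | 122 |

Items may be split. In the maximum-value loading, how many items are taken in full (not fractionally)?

5

Greedy by value/weight ratio, highest first.
Ratios (sorted): A 43.80, F 21.67, C 9.67, G 9.38, B 9.13, E 2.93, D 1.54
take A (5 @ 219); take F (9 @ 195); take C (27 @ 261); take G (13 @ 122); take B (15 @ 137); take 4/29 of E → 11.72. Capacity used 73/73.
5 item(s) taken whole; one partial (take 4/29 of E).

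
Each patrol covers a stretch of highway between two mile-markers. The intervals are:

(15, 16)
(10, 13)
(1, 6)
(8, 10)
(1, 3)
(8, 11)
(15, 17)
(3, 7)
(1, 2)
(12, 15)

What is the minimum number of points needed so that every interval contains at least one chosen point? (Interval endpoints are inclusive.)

By right end: [1,2]  [1,3]  [1,6]  [3,7]  [8,10]  [8,11]  [10,13]  [12,15]  [15,16]  [15,17]
[1,2] uncovered → point at 2; [3,7] uncovered → point at 7; [8,10] uncovered → point at 10; [12,15] uncovered → point at 15.
Points: 2, 7, 10, 15 (4 total).

4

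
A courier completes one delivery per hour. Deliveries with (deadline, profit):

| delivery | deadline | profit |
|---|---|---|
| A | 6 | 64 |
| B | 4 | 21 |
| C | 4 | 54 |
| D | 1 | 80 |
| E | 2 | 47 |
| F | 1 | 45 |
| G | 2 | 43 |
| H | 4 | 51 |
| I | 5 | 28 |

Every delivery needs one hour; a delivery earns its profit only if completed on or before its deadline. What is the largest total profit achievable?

Take jobs in profit order; each goes to the latest open slot no later than its deadline.
By profit: D(d1,80), A(d6,64), C(d4,54), H(d4,51), E(d2,47), F(d1,45), G(d2,43), I(d5,28), B(d4,21)
D→slot 1; A→slot 6; C→slot 4; H→slot 3; E→slot 2; F skipped; G skipped; I→slot 5; B skipped.
Profit = 80 + 47 + 51 + 54 + 28 + 64 = 324

324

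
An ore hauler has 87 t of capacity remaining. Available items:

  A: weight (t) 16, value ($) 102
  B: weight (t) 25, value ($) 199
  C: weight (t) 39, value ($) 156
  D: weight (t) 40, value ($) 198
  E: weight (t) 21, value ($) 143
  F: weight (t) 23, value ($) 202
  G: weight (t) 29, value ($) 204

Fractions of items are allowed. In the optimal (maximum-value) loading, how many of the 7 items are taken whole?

Sort by value per unit weight and fill in that order.
Ratios (sorted): F 8.78, B 7.96, G 7.03, E 6.81, A 6.38, D 4.95, C 4.00
take F (23 @ 202); take B (25 @ 199); take G (29 @ 204); take 10/21 of E → 68.10. Capacity used 87/87.
3 item(s) taken whole; one partial (take 10/21 of E).

3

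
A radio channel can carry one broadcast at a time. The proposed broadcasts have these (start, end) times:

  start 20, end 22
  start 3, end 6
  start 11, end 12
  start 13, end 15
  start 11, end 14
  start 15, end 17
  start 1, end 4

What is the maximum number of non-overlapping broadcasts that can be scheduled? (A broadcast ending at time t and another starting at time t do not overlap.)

Sort by end time and greedily take each interval whose start is ≥ the last chosen end.
By end time: (1,4), (3,6), (11,12), (11,14), (13,15), (15,17), (20,22).
Pick (1,4); next start ≥ 4 → (11,12); next start ≥ 12 → (13,15); next start ≥ 15 → (15,17); next start ≥ 17 → (20,22).
Selected 5 broadcasts.

5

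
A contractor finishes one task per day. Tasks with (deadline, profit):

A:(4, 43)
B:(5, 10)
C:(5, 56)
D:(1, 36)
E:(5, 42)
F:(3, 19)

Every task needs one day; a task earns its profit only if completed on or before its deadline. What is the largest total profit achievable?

Take jobs in profit order; each goes to the latest open slot no later than its deadline.
By profit: C(d5,56), A(d4,43), E(d5,42), D(d1,36), F(d3,19), B(d5,10)
C→slot 5; A→slot 4; E→slot 3; D→slot 1; F→slot 2; B skipped.
Profit = 36 + 19 + 42 + 43 + 56 = 196

196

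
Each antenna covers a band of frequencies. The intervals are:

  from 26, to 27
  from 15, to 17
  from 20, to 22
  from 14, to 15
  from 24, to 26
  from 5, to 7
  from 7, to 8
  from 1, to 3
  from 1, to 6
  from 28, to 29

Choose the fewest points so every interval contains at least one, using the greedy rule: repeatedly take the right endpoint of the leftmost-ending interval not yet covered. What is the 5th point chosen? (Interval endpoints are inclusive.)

26

Sorted: [1,3] [1,6] [5,7] [7,8] [14,15] [15,17] [20,22] [24,26] [26,27] [28,29]
{[1,3],[1,6]} hit by 3; {[5,7],[7,8]} hit by 7; {[14,15],[15,17]} hit by 15; {[20,22]} hit by 22; {[24,26],[26,27]} hit by 26; {[28,29]} hit by 29.
Points: 3, 7, 15, 22, 26, 29 (6 total).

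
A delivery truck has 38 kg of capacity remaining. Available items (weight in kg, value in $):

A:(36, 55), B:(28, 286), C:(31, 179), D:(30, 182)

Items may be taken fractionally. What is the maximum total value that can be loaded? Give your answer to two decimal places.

346.67

Ratios (sorted): B 10.21, D 6.07, C 5.77, A 1.53
take B (28 @ 286); take 10/30 of D → 60.67. Capacity used 38/38.
Total value = 346.67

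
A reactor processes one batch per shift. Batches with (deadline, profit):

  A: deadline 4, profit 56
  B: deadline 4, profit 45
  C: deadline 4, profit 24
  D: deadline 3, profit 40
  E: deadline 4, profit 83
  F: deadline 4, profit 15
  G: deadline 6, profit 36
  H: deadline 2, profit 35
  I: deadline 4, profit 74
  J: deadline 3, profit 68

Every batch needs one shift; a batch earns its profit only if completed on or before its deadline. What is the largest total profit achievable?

Sort by profit descending; place each in the latest free slot ≤ its deadline.
Profit order: E=83 I=74 J=68 A=56 B=45 D=40 G=36 H=35 C=24 F=15
Assign: E→slot 4, I→slot 3, J→slot 2, A→slot 1, B skipped, D skipped, G→slot 6, H skipped, C skipped, F skipped.
Slots: [1:A] [2:J] [3:I] [4:E] [6:G]
Profit = 56 + 68 + 74 + 83 + 36 = 317

317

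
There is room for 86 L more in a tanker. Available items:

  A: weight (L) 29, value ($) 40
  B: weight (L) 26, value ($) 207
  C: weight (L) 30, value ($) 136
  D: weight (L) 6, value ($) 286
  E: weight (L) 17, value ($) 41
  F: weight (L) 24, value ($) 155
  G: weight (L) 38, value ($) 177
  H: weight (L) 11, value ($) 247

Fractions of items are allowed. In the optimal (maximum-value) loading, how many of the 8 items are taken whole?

4

Sort by value per unit weight and fill in that order.
Ratios (sorted): D 47.67, H 22.45, B 7.96, F 6.46, G 4.66, C 4.53, E 2.41, A 1.38
take D (6 @ 286); take H (11 @ 247); take B (26 @ 207); take F (24 @ 155); take 19/38 of G → 88.50. Capacity used 86/86.
4 item(s) taken whole; one partial (take 19/38 of G).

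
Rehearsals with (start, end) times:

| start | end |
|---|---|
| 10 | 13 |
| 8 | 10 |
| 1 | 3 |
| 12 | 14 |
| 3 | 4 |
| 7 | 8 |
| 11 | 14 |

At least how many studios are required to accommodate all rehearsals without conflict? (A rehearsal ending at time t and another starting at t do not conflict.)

Count concurrent intervals with a sweep; the peak is the room count.
Events (time:±→running): 1:+→1 3:-→0 3:+→1 4:-→0 7:+→1 8:-→0 8:+→1 10:-→0 10:+→1 11:+→2 12:+→3 … peak 3.

3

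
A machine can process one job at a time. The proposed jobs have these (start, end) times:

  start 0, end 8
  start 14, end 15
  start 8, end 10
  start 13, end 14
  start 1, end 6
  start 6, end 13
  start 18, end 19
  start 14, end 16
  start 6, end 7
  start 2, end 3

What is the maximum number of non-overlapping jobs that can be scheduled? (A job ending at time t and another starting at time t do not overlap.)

Order by finish time; keep every interval that doesn't clash with the previous kept one.
By end time: (2,3), (1,6), (6,7), (0,8), (8,10), (6,13), (13,14), (14,15), (14,16), (18,19).
Pick (2,3); next start ≥ 3 → (6,7); next start ≥ 7 → (8,10); next start ≥ 10 → (13,14); next start ≥ 14 → (14,15); next start ≥ 15 → (18,19).
Selected 6 jobs.

6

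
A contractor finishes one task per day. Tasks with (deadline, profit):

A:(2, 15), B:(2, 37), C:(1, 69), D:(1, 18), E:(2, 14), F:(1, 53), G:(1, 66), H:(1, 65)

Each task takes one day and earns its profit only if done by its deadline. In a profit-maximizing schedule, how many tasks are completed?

Take jobs in profit order; each goes to the latest open slot no later than its deadline.
Profit order: C=69 G=66 H=65 F=53 B=37 D=18 A=15 E=14
Assign: C→slot 1, G skipped, H skipped, F skipped, B→slot 2, D skipped, A skipped, E skipped.
Slots: [1:C] [2:B]
2 of 8 scheduled.

2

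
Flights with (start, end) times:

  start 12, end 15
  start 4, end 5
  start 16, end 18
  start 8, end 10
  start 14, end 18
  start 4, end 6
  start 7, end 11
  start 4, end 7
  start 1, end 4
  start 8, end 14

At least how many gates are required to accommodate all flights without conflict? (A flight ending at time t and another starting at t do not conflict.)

3

starts: [1, 4, 4, 4, 7, 8, 8, 12, 14, 16]
ends:   [4, 5, 6, 7, 10, 11, 14, 15, 18, 18]
s1→1 e4→0 s4→1 s4→2 s4→3  — peak 3.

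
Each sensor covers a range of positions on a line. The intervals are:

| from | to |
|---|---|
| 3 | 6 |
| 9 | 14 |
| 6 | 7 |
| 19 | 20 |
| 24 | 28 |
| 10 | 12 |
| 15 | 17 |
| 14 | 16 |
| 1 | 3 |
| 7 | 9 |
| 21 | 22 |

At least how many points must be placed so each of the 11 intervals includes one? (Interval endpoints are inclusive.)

7

Sort by right endpoint; whenever an interval is uncovered, place a point at its right end.
Sorted: [1,3] [3,6] [6,7] [7,9] [10,12] [9,14] [14,16] [15,17] [19,20] [21,22] [24,28]
{[1,3],[3,6]} hit by 3; {[6,7],[7,9]} hit by 7; {[10,12],[9,14]} hit by 12; {[14,16],[15,17]} hit by 16; {[19,20]} hit by 20; {[21,22]} hit by 22; {[24,28]} hit by 28.
Points: 3, 7, 12, 16, 20, 22, 28 (7 total).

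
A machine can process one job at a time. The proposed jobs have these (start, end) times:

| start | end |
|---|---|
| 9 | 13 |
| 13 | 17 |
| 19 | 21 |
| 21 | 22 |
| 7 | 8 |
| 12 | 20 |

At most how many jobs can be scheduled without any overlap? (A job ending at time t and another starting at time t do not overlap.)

By end time: (7,8), (9,13), (13,17), (12,20), (19,21), (21,22).
Pick (7,8); next start ≥ 8 → (9,13); next start ≥ 13 → (13,17); next start ≥ 17 → (19,21); next start ≥ 21 → (21,22).
Selected 5 jobs.

5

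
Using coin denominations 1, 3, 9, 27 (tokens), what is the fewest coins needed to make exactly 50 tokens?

50 = 1×27 + 2×9 + 1×3 + 2×1
Total coins = 1 + 2 + 1 + 2 = 6

6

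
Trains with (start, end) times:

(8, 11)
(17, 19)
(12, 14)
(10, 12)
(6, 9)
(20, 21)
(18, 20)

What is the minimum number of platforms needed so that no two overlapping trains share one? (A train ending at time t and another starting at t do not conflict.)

Events (time:±→running): 6:+→1 8:+→2 … peak 2.

2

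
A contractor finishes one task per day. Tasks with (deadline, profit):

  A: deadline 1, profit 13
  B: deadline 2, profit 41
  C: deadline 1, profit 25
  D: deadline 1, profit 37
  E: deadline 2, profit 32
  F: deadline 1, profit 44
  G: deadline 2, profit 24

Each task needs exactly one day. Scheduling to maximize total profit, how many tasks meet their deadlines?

Sort by profit descending; place each in the latest free slot ≤ its deadline.
Profit order: F=44 B=41 D=37 E=32 C=25 G=24 A=13
Assign: F→slot 1, B→slot 2, D skipped, E skipped, C skipped, G skipped, A skipped.
Slots: [1:F] [2:B]
2 of 7 scheduled.

2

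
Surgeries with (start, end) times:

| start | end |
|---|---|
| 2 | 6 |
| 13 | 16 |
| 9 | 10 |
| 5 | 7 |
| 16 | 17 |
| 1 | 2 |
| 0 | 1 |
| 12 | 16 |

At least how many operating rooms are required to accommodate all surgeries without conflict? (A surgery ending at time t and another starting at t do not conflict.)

2

Events (time:±→running): 0:+→1 1:-→0 1:+→1 2:-→0 2:+→1 5:+→2 … peak 2.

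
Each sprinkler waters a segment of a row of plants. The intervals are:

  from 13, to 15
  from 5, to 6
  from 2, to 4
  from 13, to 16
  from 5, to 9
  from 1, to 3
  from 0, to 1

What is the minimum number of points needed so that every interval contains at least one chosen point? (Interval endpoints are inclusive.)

4

Process intervals by earliest right end; each time one isn't hit yet, stab at its right endpoint.
By right end: [0,1]  [1,3]  [2,4]  [5,6]  [5,9]  [13,15]  [13,16]
[0,1] uncovered → point at 1; [2,4] uncovered → point at 4; [5,6] uncovered → point at 6; [13,15] uncovered → point at 15.
Points: 1, 4, 6, 15 (4 total).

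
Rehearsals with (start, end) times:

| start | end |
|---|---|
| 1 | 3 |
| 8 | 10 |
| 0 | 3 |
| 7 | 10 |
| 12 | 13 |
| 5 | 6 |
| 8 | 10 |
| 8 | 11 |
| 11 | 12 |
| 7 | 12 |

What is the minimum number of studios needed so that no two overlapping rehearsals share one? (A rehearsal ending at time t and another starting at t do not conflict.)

5

Count concurrent intervals with a sweep; the peak is the room count.
Events (time:±→running): 0:+→1 1:+→2 3:-→1 3:-→0 5:+→1 6:-→0 7:+→1 7:+→2 8:+→3 8:+→4 8:+→5 … peak 5.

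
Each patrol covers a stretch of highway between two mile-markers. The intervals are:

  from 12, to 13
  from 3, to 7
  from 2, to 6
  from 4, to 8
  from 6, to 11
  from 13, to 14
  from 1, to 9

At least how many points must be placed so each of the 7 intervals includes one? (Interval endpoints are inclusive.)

Sorted: [2,6] [3,7] [4,8] [1,9] [6,11] [12,13] [13,14]
{[2,6],[3,7],[4,8],[1,9],[6,11]} hit by 6; {[12,13],[13,14]} hit by 13.
Points: 6, 13 (2 total).

2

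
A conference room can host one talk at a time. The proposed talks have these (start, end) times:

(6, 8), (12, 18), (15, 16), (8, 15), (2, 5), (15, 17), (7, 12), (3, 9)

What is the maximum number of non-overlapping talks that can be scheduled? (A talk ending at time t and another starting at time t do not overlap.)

4

Sorted by end: (2,5)  (6,8)  (3,9)  (7,12)  (8,15)  (15,16)  (15,17)  (12,18)
take (2,5); take (6,8); take (8,15); take (15,16); skip (15,17); skip (12,18).
Selected 4 talks.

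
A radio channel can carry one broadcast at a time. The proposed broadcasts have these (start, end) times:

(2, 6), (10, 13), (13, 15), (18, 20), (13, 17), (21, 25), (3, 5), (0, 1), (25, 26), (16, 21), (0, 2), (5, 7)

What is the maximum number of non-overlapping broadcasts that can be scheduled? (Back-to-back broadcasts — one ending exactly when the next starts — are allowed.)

8

By end time: (0,1), (0,2), (3,5), (2,6), (5,7), (10,13), (13,15), (13,17), (18,20), (16,21), (21,25), (25,26).
Pick (0,1); next start ≥ 1 → (3,5); next start ≥ 5 → (5,7); next start ≥ 7 → (10,13); next start ≥ 13 → (13,15); next start ≥ 15 → (18,20); next start ≥ 20 → (21,25); next start ≥ 25 → (25,26).
Selected 8 broadcasts.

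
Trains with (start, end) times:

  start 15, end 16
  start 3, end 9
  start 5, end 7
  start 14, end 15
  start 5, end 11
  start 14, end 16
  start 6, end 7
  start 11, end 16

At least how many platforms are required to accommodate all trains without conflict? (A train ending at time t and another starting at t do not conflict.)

Count concurrent intervals with a sweep; the peak is the room count.
starts: [3, 5, 5, 6, 11, 14, 14, 15]
ends:   [7, 7, 9, 11, 15, 16, 16, 16]
s3→1 s5→2 s5→3 s6→4  — peak 4.

4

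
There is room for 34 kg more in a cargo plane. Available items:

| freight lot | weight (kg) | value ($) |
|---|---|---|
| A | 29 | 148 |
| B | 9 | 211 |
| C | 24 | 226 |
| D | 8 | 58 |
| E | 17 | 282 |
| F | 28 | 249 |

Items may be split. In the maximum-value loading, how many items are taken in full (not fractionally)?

Sort by value per unit weight and fill in that order.
Ratios (sorted): B 23.44, E 16.59, C 9.42, F 8.89, D 7.25, A 5.10
take B (9 @ 211); take E (17 @ 282); take 8/24 of C → 75.33. Capacity used 34/34.
2 item(s) taken whole; one partial (take 8/24 of C).

2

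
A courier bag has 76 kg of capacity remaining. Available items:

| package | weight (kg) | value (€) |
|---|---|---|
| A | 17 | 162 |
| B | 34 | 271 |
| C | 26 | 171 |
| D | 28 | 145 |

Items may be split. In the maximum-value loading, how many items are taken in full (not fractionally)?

Order: A (162/17=9.53) > B (271/34=7.97) > C (171/26=6.58) > D (145/28=5.18)
Fill: take A (17 @ 162) → take B (34 @ 271) → take 25/26 of C → 164.42; 76/76 used.
2 item(s) taken whole; one partial (take 25/26 of C).

2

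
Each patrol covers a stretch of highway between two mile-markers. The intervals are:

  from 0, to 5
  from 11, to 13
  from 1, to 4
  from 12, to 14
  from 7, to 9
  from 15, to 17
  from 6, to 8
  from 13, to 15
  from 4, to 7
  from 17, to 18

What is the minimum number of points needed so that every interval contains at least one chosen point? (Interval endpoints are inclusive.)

Process intervals by earliest right end; each time one isn't hit yet, stab at its right endpoint.
By right end: [1,4]  [0,5]  [4,7]  [6,8]  [7,9]  [11,13]  [12,14]  [13,15]  [15,17]  [17,18]
[1,4] uncovered → point at 4; [6,8] uncovered → point at 8; [11,13] uncovered → point at 13; [15,17] uncovered → point at 17.
Points: 4, 8, 13, 17 (4 total).

4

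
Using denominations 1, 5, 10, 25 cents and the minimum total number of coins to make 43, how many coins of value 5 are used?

43 − 1×25→18 − 1×10→8 − 1×5→3 − 3×1→0
Count of 5: 1

1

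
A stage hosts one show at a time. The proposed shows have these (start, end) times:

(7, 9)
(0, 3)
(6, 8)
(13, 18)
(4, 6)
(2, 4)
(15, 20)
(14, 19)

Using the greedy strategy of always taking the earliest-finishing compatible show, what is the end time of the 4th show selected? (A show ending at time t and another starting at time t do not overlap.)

18

By end time: (0,3), (2,4), (4,6), (6,8), (7,9), (13,18), (14,19), (15,20).
Pick (0,3); next start ≥ 3 → (4,6); next start ≥ 6 → (6,8); next start ≥ 8 → (13,18).
Selected: (0,3) (4,6) (6,8) (13,18)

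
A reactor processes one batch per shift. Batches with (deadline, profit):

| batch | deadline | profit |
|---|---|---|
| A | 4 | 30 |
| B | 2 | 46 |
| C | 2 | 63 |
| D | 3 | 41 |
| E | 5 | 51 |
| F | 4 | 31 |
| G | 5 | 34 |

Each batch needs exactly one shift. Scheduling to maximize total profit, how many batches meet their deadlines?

Take jobs in profit order; each goes to the latest open slot no later than its deadline.
Profit order: C=63 E=51 B=46 D=41 G=34 F=31 A=30
Assign: C→slot 2, E→slot 5, B→slot 1, D→slot 3, G→slot 4, F skipped, A skipped.
Slots: [1:B] [2:C] [3:D] [4:G] [5:E]
5 of 7 scheduled.

5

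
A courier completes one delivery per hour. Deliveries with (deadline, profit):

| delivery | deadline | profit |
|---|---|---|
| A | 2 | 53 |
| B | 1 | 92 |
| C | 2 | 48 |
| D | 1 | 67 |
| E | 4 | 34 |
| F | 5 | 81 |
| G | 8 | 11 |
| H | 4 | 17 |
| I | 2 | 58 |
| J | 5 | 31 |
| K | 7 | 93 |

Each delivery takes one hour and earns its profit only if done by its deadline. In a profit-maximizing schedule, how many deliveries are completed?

7

By profit: K(d7,93), B(d1,92), F(d5,81), D(d1,67), I(d2,58), A(d2,53), C(d2,48), E(d4,34), J(d5,31), H(d4,17), G(d8,11)
K→slot 7; B→slot 1; F→slot 5; D skipped; I→slot 2; A skipped; C skipped; E→slot 4; J→slot 3; H skipped; G→slot 8.
7 of 11 scheduled.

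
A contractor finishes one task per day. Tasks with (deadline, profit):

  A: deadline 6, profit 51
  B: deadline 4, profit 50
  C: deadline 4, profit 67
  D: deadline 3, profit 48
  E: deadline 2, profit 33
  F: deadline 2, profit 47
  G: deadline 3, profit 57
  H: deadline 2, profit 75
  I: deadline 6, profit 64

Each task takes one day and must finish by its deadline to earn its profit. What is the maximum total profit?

By profit: H(d2,75), C(d4,67), I(d6,64), G(d3,57), A(d6,51), B(d4,50), D(d3,48), F(d2,47), E(d2,33)
H→slot 2; C→slot 4; I→slot 6; G→slot 3; A→slot 5; B→slot 1; D skipped; F skipped; E skipped.
Profit = 50 + 75 + 57 + 67 + 51 + 64 = 364

364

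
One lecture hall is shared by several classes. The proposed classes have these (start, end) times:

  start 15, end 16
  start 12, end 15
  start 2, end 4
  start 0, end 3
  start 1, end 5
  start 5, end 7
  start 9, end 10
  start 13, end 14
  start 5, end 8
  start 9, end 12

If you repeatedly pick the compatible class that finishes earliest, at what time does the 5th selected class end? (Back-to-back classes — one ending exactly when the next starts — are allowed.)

16

Sorted by end: (0,3)  (2,4)  (1,5)  (5,7)  (5,8)  (9,10)  (9,12)  (13,14)  (12,15)  (15,16)
take (0,3); skip (2,4); take (5,7); skip (5,8); take (9,10); skip (9,12); take (13,14); take (15,16).
Selected: (0,3) (5,7) (9,10) (13,14) (15,16)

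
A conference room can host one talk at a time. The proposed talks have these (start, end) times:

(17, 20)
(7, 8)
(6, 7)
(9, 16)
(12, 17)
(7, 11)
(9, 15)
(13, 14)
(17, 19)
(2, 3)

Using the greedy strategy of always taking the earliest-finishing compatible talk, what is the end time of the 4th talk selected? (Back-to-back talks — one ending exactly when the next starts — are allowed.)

14

Sort by end time and greedily take each interval whose start is ≥ the last chosen end.
Sorted by end: (2,3)  (6,7)  (7,8)  (7,11)  (13,14)  (9,15)  (9,16)  (12,17)  (17,19)  (17,20)
take (2,3); take (6,7); take (7,8); take (13,14); skip (9,15); take (17,19).
Selected: (2,3) (6,7) (7,8) (13,14) (17,19)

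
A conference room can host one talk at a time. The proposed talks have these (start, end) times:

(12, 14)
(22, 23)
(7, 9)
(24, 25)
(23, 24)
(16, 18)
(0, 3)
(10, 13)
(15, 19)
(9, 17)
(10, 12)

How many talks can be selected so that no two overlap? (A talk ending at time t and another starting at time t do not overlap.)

Sort by end time and greedily take each interval whose start is ≥ the last chosen end.
By end time: (0,3), (7,9), (10,12), (10,13), (12,14), (9,17), (16,18), (15,19), (22,23), (23,24), (24,25).
Pick (0,3); next start ≥ 3 → (7,9); next start ≥ 9 → (10,12); next start ≥ 12 → (12,14); next start ≥ 14 → (16,18); next start ≥ 18 → (22,23); next start ≥ 23 → (23,24); next start ≥ 24 → (24,25).
Selected 8 talks.

8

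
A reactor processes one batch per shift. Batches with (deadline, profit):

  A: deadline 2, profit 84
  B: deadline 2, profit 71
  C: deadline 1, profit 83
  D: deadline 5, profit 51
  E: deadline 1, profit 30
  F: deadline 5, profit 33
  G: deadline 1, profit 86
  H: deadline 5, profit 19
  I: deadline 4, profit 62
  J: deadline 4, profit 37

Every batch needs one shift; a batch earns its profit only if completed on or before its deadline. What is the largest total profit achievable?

320

Take jobs in profit order; each goes to the latest open slot no later than its deadline.
Profit order: G=86 A=84 C=83 B=71 I=62 D=51 J=37 F=33 E=30 H=19
Assign: G→slot 1, A→slot 2, C skipped, B skipped, I→slot 4, D→slot 5, J→slot 3, F skipped, E skipped, H skipped.
Slots: [1:G] [2:A] [3:J] [4:I] [5:D]
Profit = 86 + 84 + 37 + 62 + 51 = 320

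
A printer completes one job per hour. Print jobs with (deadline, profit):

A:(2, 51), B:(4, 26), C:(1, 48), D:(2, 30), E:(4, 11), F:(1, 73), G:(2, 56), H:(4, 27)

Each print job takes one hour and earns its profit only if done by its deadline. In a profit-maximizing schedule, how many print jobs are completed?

Take jobs in profit order; each goes to the latest open slot no later than its deadline.
Profit order: F=73 G=56 A=51 C=48 D=30 H=27 B=26 E=11
Assign: F→slot 1, G→slot 2, A skipped, C skipped, D skipped, H→slot 4, B→slot 3, E skipped.
Slots: [1:F] [2:G] [3:B] [4:H]
4 of 8 scheduled.

4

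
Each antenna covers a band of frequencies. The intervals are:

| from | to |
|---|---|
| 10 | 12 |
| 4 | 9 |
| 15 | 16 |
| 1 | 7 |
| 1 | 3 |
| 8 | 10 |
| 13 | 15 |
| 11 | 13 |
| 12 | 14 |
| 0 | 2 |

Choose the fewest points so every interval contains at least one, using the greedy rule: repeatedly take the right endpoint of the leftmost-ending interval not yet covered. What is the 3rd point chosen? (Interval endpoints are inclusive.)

Process intervals by earliest right end; each time one isn't hit yet, stab at its right endpoint.
By right end: [0,2]  [1,3]  [1,7]  [4,9]  [8,10]  [10,12]  [11,13]  [12,14]  [13,15]  [15,16]
[0,2] uncovered → point at 2; [4,9] uncovered → point at 9; [10,12] uncovered → point at 12; [13,15] uncovered → point at 15.
Points: 2, 9, 12, 15 (4 total).

12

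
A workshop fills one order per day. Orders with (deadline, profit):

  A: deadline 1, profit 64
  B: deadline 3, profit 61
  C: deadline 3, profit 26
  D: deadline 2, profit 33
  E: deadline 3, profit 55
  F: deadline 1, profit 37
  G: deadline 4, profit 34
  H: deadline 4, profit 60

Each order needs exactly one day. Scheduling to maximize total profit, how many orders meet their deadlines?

By profit: A(d1,64), B(d3,61), H(d4,60), E(d3,55), F(d1,37), G(d4,34), D(d2,33), C(d3,26)
A→slot 1; B→slot 3; H→slot 4; E→slot 2; F skipped; G skipped; D skipped; C skipped.
4 of 8 scheduled.

4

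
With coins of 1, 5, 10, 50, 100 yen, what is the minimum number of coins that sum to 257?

257 = 2×100 + 1×50 + 1×5 + 2×1
Total coins = 2 + 1 + 1 + 2 = 6

6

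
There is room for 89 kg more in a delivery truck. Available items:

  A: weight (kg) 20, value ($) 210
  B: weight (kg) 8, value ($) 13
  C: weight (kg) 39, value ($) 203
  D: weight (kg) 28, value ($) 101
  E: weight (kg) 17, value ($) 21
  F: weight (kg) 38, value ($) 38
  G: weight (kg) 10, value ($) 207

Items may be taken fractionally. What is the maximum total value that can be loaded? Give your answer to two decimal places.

692.14

Order: G (207/10=20.70) > A (210/20=10.50) > C (203/39=5.21) > D (101/28=3.61) > B (13/8=1.62) > E (21/17=1.24) > F (38/38=1.00)
Fill: take G (10 @ 207) → take A (20 @ 210) → take C (39 @ 203) → take 20/28 of D → 72.14; 89/89 used.
Total value = 692.14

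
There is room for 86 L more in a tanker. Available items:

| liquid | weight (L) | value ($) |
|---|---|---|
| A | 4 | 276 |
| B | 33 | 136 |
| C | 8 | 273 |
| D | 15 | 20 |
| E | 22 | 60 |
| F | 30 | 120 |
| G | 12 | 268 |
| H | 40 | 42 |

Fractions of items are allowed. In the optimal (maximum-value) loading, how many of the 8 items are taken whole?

Greedy by value/weight ratio, highest first.
Order: A (276/4=69.00) > C (273/8=34.12) > G (268/12=22.33) > B (136/33=4.12) > F (120/30=4.00) > E (60/22=2.73) > D (20/15=1.33) > H (42/40=1.05)
Fill: take A (4 @ 276) → take C (8 @ 273) → take G (12 @ 268) → take B (33 @ 136) → take 29/30 of F → 116.00; 86/86 used.
4 item(s) taken whole; one partial (take 29/30 of F).

4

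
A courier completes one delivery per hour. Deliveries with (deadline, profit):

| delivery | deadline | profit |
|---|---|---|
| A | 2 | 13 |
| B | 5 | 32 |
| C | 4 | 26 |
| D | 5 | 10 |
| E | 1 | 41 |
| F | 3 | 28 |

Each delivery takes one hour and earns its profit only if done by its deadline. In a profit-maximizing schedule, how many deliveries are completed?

Profit order: E=41 B=32 F=28 C=26 A=13 D=10
Assign: E→slot 1, B→slot 5, F→slot 3, C→slot 4, A→slot 2, D skipped.
Slots: [1:E] [2:A] [3:F] [4:C] [5:B]
5 of 6 scheduled.

5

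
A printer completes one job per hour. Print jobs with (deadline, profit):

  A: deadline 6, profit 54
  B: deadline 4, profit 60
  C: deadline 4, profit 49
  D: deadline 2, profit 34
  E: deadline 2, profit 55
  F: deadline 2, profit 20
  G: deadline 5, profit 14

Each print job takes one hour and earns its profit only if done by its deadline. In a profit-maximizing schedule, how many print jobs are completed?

Sort by profit descending; place each in the latest free slot ≤ its deadline.
By profit: B(d4,60), E(d2,55), A(d6,54), C(d4,49), D(d2,34), F(d2,20), G(d5,14)
B→slot 4; E→slot 2; A→slot 6; C→slot 3; D→slot 1; F skipped; G→slot 5.
6 of 7 scheduled.

6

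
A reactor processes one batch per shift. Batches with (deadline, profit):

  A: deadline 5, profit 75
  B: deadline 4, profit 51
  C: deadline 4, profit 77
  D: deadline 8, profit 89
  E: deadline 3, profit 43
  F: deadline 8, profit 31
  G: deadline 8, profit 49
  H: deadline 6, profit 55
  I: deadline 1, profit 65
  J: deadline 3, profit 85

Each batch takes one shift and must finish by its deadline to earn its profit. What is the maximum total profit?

Sort by profit descending; place each in the latest free slot ≤ its deadline.
By profit: D(d8,89), J(d3,85), C(d4,77), A(d5,75), I(d1,65), H(d6,55), B(d4,51), G(d8,49), E(d3,43), F(d8,31)
D→slot 8; J→slot 3; C→slot 4; A→slot 5; I→slot 1; H→slot 6; B→slot 2; G→slot 7; E skipped; F skipped.
Profit = 65 + 51 + 85 + 77 + 75 + 55 + 49 + 89 = 546

546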